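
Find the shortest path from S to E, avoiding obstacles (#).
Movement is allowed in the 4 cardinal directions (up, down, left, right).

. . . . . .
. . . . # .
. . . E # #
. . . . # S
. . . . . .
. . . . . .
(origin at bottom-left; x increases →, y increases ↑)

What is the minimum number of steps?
5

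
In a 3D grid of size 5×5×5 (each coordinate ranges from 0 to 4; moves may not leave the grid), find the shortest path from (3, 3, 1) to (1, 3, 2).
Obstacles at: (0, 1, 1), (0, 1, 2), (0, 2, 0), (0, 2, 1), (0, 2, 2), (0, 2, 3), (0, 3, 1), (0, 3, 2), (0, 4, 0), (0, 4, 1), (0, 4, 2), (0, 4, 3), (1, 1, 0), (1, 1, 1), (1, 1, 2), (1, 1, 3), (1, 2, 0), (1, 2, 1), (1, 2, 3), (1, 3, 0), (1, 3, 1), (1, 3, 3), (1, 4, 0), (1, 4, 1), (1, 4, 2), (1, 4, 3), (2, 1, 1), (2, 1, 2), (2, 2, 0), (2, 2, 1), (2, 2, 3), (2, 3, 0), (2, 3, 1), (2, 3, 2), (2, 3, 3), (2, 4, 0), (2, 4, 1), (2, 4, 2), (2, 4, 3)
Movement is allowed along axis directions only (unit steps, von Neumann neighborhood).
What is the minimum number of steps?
5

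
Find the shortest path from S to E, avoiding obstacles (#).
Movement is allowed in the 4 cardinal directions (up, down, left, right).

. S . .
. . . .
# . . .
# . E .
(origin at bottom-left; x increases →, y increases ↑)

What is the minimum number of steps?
4
(one shortest path: (1, 3) → (2, 3) → (2, 2) → (2, 1) → (2, 0))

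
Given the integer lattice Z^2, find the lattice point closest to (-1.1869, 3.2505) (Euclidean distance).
(-1, 3)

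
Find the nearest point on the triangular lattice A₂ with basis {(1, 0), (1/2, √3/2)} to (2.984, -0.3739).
(3, 0)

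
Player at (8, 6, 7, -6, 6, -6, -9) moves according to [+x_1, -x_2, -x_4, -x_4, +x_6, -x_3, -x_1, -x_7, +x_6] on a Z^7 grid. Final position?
(8, 5, 6, -8, 6, -4, -10)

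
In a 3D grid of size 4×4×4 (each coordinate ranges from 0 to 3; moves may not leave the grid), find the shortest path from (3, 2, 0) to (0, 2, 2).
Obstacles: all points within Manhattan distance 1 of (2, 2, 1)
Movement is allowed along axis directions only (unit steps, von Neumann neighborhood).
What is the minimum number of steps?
7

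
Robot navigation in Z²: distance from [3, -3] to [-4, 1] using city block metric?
11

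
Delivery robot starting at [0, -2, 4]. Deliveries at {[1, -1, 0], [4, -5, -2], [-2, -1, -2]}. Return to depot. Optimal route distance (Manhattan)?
34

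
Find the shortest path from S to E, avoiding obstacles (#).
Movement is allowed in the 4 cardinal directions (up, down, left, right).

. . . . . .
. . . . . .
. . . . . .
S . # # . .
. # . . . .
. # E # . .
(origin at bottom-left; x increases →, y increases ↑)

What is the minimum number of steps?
10
(one shortest path: (0, 2) → (1, 2) → (1, 3) → (2, 3) → (3, 3) → (4, 3) → (4, 2) → (4, 1) → (3, 1) → (2, 1) → (2, 0))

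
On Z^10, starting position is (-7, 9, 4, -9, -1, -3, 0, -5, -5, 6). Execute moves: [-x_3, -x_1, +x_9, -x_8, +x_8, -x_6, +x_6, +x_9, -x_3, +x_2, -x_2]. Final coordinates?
(-8, 9, 2, -9, -1, -3, 0, -5, -3, 6)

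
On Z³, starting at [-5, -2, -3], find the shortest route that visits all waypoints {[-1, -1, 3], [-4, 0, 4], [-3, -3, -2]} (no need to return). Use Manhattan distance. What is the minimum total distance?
18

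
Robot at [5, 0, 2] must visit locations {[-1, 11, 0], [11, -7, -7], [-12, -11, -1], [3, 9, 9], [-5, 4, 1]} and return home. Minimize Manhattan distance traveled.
124
(one optimal route: (5, 0, 2) → (11, -7, -7) → (-12, -11, -1) → (-5, 4, 1) → (-1, 11, 0) → (3, 9, 9) → (5, 0, 2))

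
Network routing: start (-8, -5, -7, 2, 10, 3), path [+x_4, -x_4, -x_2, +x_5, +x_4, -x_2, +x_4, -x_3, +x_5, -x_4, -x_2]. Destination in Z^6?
(-8, -8, -8, 3, 12, 3)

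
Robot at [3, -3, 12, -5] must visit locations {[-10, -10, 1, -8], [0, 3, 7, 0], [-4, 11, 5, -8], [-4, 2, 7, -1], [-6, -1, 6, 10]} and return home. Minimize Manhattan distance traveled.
140
(one optimal route: (3, -3, 12, -5) → (-10, -10, 1, -8) → (-4, 11, 5, -8) → (-4, 2, 7, -1) → (-6, -1, 6, 10) → (0, 3, 7, 0) → (3, -3, 12, -5))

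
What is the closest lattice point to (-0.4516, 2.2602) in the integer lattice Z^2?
(0, 2)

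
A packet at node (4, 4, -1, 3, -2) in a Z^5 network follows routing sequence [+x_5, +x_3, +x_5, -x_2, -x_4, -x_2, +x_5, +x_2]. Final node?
(4, 3, 0, 2, 1)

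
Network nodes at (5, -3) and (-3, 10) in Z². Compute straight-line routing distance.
15.2643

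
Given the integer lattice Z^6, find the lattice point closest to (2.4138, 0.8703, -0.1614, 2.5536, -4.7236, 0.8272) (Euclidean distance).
(2, 1, 0, 3, -5, 1)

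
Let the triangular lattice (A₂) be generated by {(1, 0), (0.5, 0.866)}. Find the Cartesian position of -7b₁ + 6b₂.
(-4, 5.196)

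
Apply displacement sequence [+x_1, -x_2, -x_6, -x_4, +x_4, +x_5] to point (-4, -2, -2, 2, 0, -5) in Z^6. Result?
(-3, -3, -2, 2, 1, -6)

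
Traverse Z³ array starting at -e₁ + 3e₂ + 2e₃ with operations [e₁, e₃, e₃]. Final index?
(0, 3, 4)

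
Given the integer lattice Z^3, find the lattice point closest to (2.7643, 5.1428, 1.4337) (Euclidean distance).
(3, 5, 1)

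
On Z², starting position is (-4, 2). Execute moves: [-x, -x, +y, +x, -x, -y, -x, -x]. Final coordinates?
(-8, 2)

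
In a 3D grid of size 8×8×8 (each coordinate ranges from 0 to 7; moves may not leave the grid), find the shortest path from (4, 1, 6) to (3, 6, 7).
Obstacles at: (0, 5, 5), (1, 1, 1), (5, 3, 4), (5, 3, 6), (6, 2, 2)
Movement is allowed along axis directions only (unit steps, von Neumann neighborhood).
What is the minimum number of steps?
7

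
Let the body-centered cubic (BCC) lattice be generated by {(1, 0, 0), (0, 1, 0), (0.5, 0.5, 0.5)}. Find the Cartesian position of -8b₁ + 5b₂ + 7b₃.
(-4.5, 8.5, 3.5)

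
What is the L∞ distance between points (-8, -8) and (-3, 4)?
12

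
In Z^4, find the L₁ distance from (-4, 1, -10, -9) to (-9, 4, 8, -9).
26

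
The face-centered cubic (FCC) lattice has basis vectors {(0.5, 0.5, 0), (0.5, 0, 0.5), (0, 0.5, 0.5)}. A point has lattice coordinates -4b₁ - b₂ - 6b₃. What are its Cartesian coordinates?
(-2.5, -5, -3.5)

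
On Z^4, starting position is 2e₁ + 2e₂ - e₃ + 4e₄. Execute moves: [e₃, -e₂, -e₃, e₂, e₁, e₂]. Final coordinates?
(3, 3, -1, 4)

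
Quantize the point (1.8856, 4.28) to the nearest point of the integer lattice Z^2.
(2, 4)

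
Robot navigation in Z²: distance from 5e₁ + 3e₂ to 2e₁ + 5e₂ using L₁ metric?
5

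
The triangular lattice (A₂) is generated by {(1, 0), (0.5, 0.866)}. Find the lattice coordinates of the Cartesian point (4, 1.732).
3b₁ + 2b₂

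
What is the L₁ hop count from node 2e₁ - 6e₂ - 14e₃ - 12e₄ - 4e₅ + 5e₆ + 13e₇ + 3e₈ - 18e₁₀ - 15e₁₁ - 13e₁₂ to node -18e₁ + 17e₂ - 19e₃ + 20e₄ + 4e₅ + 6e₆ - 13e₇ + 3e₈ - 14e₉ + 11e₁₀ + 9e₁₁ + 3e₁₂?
198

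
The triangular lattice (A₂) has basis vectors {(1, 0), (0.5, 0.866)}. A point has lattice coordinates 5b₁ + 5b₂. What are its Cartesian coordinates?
(7.5, 4.33)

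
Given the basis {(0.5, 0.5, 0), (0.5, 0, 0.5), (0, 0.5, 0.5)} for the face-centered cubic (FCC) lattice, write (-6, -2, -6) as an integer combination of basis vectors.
-2b₁ - 10b₂ - 2b₃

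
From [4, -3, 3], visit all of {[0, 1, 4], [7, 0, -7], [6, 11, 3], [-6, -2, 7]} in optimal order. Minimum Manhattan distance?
66
(one optimal route: (4, -3, 3) → (-6, -2, 7) → (0, 1, 4) → (6, 11, 3) → (7, 0, -7))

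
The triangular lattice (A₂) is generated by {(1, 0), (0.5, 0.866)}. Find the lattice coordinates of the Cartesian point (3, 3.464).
b₁ + 4b₂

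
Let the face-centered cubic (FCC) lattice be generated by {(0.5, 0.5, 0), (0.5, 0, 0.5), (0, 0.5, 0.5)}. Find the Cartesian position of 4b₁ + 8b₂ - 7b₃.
(6, -1.5, 0.5)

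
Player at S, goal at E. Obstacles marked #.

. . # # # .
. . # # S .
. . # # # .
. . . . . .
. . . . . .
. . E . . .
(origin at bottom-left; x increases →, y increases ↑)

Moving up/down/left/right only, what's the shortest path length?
8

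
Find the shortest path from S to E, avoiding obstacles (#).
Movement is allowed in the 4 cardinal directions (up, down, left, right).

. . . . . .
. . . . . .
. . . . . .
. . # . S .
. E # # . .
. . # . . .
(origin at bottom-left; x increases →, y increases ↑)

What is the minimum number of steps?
6
(one shortest path: (4, 2) → (3, 2) → (3, 3) → (2, 3) → (1, 3) → (1, 2) → (1, 1))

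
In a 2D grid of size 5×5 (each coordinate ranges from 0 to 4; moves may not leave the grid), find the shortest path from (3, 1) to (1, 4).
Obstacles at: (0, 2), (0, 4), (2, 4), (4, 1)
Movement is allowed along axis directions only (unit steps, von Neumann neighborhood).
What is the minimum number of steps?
5
(one shortest path: (3, 1) → (2, 1) → (1, 1) → (1, 2) → (1, 3) → (1, 4))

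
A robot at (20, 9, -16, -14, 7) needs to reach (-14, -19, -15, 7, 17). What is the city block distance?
94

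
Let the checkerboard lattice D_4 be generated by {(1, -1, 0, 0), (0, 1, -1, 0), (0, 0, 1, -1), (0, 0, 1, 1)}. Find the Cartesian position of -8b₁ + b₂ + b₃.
(-8, 9, 0, -1)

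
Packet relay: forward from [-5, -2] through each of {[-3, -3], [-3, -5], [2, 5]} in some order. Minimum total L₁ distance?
20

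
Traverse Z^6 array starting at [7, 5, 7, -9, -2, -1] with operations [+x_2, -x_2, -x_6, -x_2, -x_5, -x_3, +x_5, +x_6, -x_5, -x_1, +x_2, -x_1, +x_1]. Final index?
(6, 5, 6, -9, -3, -1)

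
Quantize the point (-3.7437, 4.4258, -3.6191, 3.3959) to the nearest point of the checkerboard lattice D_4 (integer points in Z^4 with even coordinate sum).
(-4, 5, -4, 3)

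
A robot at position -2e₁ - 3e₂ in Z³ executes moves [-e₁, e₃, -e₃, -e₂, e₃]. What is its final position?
(-3, -4, 1)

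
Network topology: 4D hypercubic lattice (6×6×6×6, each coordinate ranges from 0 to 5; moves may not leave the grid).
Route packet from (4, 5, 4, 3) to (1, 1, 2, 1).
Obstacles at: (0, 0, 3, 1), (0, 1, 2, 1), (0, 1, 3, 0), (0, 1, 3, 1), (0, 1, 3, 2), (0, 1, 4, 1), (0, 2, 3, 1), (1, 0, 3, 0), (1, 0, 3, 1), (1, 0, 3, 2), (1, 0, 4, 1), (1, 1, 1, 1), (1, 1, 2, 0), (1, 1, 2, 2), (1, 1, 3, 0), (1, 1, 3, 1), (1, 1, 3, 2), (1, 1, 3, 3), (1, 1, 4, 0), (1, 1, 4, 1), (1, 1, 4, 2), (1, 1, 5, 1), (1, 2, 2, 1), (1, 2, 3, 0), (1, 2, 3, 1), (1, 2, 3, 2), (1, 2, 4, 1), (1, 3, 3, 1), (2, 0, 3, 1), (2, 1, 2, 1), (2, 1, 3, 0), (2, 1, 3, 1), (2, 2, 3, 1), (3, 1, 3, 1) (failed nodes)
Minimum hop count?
13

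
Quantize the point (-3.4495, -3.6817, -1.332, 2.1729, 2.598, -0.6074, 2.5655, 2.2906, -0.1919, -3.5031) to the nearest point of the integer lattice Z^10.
(-3, -4, -1, 2, 3, -1, 3, 2, 0, -4)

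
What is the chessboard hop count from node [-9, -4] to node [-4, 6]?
10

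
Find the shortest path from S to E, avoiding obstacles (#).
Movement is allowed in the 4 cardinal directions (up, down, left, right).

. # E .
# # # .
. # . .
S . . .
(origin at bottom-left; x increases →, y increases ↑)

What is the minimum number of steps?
7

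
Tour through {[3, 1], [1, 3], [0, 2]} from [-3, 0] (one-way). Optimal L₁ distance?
11
(one optimal route: (-3, 0) → (0, 2) → (1, 3) → (3, 1))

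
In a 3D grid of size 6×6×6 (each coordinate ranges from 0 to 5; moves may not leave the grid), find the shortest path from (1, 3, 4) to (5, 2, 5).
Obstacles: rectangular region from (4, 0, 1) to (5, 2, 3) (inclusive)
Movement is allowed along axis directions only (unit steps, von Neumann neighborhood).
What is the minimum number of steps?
6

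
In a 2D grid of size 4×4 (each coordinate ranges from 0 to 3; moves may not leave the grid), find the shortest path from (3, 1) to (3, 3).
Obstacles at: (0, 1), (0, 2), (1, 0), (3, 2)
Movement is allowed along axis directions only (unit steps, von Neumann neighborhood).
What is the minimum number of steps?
4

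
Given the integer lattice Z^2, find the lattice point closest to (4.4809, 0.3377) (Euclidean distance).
(4, 0)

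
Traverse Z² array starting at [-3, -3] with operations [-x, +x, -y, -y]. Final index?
(-3, -5)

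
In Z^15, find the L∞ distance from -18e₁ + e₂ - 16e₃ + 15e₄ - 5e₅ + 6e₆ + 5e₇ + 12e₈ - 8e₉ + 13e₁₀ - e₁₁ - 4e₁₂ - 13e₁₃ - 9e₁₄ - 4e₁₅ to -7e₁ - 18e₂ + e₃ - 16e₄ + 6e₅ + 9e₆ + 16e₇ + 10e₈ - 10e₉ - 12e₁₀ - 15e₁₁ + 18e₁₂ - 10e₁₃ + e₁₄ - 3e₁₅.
31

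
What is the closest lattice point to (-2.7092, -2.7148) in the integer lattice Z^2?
(-3, -3)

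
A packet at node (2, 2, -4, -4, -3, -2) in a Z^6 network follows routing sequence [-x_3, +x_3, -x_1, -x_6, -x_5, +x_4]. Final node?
(1, 2, -4, -3, -4, -3)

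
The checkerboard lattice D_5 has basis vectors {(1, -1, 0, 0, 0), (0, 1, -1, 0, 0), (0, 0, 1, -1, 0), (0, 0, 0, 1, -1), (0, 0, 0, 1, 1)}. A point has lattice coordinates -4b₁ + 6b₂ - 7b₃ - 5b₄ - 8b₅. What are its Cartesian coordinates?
(-4, 10, -13, -6, -3)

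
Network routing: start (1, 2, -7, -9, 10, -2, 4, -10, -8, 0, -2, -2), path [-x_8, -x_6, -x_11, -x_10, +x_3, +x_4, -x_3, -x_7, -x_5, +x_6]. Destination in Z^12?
(1, 2, -7, -8, 9, -2, 3, -11, -8, -1, -3, -2)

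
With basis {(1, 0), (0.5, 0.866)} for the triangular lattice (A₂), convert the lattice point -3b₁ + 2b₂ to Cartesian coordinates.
(-2, 1.732)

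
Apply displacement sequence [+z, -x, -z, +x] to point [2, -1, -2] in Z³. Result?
(2, -1, -2)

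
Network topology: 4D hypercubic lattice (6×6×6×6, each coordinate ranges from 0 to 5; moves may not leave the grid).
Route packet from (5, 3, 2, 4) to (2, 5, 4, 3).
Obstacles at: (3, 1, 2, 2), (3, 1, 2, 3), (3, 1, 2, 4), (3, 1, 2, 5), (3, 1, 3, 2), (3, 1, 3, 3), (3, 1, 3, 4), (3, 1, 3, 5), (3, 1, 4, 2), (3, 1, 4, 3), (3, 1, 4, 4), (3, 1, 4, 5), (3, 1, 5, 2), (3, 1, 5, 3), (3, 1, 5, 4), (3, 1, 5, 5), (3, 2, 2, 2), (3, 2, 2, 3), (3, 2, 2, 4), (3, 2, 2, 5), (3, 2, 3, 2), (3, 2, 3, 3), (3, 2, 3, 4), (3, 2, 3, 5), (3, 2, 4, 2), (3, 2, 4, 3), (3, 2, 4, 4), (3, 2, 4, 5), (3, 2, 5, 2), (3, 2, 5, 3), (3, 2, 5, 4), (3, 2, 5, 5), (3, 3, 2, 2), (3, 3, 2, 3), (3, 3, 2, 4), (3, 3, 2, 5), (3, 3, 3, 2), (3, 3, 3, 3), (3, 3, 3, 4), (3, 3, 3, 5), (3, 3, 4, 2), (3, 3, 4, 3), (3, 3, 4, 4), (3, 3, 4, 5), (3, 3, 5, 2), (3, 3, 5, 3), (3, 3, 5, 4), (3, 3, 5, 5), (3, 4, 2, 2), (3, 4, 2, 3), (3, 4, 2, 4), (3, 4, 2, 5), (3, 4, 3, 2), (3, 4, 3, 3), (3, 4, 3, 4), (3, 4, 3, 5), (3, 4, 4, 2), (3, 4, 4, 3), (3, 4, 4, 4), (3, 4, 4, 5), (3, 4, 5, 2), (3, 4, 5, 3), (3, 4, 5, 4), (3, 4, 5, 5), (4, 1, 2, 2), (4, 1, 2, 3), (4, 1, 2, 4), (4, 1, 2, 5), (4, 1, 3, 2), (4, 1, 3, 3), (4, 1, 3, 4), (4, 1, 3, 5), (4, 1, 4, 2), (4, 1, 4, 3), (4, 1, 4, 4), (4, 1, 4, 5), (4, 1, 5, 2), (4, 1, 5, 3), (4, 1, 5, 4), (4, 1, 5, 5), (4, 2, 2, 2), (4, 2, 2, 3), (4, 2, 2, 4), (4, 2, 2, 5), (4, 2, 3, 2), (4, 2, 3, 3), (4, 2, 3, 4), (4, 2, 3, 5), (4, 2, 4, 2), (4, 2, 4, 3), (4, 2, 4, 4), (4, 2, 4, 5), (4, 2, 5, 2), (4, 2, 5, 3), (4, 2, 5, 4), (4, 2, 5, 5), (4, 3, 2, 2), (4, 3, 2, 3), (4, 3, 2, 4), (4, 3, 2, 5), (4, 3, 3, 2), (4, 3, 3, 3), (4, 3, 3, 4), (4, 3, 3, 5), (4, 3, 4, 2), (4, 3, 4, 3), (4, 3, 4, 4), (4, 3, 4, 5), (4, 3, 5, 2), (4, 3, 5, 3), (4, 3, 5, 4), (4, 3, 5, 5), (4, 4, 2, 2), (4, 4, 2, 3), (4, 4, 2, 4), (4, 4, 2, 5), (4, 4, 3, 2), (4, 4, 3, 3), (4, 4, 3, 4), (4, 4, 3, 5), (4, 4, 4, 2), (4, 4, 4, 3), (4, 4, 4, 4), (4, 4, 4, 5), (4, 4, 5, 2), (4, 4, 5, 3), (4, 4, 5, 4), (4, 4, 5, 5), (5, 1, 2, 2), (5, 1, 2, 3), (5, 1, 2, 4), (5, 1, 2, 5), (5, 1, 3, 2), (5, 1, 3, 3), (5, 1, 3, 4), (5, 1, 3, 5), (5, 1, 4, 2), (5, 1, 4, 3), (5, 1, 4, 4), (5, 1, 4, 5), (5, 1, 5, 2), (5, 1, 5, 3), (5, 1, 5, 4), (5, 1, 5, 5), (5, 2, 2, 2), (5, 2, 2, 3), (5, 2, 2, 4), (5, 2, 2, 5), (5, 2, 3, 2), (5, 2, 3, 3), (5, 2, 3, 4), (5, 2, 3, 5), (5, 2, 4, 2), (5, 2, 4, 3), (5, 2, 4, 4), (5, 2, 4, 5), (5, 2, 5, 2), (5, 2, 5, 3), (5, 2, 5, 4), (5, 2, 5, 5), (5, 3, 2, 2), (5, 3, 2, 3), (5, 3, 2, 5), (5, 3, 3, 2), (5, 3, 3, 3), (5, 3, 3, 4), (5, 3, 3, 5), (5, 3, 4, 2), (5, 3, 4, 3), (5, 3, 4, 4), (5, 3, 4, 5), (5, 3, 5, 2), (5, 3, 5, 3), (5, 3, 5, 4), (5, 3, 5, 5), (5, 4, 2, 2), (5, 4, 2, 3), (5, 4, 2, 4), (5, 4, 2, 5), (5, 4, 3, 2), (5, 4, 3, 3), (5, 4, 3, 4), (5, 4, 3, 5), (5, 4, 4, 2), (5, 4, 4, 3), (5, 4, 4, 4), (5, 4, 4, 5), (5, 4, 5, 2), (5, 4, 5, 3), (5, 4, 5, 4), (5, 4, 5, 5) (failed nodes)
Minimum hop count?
10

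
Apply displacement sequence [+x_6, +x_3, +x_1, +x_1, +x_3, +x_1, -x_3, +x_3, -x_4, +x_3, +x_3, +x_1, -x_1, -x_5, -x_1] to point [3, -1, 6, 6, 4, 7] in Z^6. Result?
(5, -1, 10, 5, 3, 8)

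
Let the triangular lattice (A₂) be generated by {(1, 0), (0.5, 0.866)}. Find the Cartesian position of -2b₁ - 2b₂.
(-3, -1.732)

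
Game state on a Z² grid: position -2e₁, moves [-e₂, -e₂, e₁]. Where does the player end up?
(-1, -2)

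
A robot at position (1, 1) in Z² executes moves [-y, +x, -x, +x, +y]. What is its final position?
(2, 1)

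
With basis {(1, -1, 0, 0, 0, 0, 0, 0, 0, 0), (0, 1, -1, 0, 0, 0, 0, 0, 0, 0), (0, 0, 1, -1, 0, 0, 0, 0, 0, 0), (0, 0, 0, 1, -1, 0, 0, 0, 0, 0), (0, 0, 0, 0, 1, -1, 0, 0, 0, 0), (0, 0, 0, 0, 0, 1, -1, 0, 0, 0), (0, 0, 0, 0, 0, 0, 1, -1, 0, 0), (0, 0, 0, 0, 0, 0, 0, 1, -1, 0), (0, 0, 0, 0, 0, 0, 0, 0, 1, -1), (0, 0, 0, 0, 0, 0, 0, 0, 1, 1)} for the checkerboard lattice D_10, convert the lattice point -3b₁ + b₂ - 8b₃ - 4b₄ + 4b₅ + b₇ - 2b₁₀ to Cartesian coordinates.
(-3, 4, -9, 4, 8, -4, 1, -1, -2, -2)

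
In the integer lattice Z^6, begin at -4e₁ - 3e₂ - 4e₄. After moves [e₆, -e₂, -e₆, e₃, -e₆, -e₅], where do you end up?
(-4, -4, 1, -4, -1, -1)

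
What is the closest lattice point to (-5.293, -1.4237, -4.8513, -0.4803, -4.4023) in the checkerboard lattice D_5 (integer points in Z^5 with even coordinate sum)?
(-5, -1, -5, -1, -4)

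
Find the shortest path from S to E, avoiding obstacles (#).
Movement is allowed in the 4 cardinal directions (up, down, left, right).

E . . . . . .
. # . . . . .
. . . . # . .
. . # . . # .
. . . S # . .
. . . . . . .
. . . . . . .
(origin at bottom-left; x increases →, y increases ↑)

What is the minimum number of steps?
7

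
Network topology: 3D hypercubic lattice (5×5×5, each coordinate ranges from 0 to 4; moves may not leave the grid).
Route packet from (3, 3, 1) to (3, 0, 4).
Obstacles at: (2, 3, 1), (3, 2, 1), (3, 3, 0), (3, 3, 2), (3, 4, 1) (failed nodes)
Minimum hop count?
8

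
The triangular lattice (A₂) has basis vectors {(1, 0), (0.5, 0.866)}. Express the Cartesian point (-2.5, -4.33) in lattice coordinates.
-5b₂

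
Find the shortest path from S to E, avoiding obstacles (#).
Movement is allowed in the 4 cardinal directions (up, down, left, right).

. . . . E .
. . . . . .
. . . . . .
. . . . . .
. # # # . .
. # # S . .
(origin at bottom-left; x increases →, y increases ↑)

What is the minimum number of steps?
6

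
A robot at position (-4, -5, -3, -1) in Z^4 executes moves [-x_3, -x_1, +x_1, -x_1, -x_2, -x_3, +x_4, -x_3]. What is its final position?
(-5, -6, -6, 0)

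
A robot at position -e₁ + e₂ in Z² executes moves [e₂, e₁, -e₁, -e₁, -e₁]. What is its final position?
(-3, 2)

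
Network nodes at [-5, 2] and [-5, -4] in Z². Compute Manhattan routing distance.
6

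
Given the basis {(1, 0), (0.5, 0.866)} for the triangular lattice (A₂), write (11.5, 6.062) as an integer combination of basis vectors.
8b₁ + 7b₂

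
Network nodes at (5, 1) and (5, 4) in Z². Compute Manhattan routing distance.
3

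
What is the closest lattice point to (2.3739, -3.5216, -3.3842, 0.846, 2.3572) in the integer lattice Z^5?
(2, -4, -3, 1, 2)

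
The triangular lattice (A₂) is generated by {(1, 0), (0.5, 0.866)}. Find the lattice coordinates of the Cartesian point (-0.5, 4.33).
-3b₁ + 5b₂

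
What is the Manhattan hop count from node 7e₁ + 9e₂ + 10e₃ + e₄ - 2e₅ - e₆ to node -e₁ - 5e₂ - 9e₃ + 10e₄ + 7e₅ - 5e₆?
63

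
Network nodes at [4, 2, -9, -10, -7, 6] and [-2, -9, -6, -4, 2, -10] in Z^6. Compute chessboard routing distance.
16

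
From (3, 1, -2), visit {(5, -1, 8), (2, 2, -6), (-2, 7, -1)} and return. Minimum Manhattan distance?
58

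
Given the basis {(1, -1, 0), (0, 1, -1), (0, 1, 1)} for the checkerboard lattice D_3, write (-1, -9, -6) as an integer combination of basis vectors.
-b₁ - 2b₂ - 8b₃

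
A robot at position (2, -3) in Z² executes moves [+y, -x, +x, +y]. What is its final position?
(2, -1)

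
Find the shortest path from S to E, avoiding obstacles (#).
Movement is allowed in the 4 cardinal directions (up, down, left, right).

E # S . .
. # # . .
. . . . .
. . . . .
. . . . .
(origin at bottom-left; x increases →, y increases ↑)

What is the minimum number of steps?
8
(one shortest path: (2, 4) → (3, 4) → (3, 3) → (3, 2) → (2, 2) → (1, 2) → (0, 2) → (0, 3) → (0, 4))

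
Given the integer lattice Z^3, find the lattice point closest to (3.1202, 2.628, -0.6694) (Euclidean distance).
(3, 3, -1)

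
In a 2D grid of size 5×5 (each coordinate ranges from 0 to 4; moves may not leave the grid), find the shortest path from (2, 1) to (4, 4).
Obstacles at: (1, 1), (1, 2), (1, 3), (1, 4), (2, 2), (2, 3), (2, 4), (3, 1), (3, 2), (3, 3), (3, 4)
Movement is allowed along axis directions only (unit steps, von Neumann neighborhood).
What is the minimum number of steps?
7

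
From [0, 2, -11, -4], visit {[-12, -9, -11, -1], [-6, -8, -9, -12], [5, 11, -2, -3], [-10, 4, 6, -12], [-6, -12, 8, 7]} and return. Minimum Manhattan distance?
186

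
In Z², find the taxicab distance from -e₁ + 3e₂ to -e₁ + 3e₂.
0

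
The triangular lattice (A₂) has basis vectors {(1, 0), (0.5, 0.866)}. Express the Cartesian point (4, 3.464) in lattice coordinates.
2b₁ + 4b₂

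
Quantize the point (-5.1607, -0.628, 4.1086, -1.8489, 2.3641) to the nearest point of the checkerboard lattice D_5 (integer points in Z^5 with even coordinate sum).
(-5, -1, 4, -2, 2)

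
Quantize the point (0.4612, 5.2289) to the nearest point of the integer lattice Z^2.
(0, 5)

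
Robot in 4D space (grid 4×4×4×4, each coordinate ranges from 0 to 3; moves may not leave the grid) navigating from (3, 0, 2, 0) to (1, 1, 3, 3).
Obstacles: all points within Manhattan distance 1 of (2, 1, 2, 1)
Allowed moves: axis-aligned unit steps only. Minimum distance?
7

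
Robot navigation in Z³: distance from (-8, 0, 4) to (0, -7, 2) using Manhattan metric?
17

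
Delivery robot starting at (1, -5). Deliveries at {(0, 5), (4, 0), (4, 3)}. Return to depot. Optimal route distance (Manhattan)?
28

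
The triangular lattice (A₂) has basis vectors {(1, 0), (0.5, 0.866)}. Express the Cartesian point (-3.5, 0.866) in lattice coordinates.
-4b₁ + b₂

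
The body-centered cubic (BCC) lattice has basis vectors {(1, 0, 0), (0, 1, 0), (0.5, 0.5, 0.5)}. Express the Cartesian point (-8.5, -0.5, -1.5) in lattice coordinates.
-7b₁ + b₂ - 3b₃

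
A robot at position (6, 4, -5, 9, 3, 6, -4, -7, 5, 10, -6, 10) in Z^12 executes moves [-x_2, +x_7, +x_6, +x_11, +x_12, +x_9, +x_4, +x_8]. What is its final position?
(6, 3, -5, 10, 3, 7, -3, -6, 6, 10, -5, 11)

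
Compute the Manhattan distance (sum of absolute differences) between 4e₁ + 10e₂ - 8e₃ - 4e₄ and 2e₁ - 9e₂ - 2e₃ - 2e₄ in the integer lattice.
29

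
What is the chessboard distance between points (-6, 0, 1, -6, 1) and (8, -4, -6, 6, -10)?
14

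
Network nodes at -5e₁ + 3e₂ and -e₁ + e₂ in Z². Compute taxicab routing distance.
6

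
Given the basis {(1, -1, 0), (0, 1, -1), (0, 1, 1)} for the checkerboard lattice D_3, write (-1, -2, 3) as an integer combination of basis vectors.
-b₁ - 3b₂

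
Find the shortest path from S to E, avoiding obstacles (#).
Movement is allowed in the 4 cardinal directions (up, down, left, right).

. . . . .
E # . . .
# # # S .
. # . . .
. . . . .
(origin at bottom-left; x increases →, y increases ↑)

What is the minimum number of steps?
6
(one shortest path: (3, 2) → (3, 3) → (2, 3) → (2, 4) → (1, 4) → (0, 4) → (0, 3))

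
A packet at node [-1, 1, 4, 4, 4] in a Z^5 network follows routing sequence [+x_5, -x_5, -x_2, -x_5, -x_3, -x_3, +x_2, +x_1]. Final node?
(0, 1, 2, 4, 3)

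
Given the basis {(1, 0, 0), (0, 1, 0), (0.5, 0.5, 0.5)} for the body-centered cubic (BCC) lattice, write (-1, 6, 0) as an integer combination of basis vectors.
-b₁ + 6b₂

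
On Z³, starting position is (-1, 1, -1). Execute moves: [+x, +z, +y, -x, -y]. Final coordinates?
(-1, 1, 0)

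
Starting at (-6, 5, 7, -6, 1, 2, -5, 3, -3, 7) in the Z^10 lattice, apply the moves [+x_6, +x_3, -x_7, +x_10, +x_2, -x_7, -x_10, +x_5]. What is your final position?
(-6, 6, 8, -6, 2, 3, -7, 3, -3, 7)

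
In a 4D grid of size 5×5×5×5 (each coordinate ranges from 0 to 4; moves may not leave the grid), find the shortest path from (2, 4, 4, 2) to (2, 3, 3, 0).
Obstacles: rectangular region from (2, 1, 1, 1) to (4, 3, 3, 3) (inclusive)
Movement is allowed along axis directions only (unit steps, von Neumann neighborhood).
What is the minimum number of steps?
4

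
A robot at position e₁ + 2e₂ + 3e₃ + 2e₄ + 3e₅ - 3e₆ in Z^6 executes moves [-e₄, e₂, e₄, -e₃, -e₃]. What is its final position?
(1, 3, 1, 2, 3, -3)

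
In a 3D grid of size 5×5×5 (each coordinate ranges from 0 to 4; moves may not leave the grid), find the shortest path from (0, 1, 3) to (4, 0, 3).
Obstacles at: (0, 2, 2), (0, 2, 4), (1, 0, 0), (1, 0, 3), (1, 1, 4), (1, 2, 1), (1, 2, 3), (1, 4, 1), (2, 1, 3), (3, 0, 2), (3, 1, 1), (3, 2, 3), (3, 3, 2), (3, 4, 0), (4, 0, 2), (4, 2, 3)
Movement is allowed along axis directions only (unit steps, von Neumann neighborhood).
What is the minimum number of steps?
7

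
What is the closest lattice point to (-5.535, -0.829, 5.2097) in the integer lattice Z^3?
(-6, -1, 5)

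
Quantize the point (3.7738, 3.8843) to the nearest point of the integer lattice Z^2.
(4, 4)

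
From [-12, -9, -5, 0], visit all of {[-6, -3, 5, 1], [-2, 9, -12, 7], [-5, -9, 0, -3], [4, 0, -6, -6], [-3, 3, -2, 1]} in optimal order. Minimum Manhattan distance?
102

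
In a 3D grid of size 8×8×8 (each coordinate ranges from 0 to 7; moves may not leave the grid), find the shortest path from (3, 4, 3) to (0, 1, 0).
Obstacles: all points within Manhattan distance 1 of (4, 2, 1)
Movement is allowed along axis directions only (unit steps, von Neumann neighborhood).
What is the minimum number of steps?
9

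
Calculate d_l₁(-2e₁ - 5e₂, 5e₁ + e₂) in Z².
13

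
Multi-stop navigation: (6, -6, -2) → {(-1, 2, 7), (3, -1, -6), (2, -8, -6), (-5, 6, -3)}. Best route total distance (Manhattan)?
54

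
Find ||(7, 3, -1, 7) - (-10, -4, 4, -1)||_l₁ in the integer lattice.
37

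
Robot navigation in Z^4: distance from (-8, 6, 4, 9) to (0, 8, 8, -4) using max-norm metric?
13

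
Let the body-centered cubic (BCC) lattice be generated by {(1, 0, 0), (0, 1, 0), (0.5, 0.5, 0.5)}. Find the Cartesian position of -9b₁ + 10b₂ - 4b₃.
(-11, 8, -2)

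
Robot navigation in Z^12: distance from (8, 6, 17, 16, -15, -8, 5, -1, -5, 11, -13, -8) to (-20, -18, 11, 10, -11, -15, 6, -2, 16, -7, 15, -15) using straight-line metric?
55.6507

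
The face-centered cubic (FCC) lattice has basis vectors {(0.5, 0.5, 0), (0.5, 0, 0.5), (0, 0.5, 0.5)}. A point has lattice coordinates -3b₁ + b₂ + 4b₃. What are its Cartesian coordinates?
(-1, 0.5, 2.5)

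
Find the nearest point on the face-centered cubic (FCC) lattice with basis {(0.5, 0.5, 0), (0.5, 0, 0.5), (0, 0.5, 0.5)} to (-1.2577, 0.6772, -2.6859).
(-1, 0.5, -2.5)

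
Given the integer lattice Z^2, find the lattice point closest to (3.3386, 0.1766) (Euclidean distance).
(3, 0)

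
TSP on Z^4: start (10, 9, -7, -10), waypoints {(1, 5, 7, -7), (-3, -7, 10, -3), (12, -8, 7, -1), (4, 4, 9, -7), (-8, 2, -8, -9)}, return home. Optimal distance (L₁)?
148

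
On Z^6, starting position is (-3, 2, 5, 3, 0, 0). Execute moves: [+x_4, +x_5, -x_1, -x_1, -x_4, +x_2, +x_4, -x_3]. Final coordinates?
(-5, 3, 4, 4, 1, 0)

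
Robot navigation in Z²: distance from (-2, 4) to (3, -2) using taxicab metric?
11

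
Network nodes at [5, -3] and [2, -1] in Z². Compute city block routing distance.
5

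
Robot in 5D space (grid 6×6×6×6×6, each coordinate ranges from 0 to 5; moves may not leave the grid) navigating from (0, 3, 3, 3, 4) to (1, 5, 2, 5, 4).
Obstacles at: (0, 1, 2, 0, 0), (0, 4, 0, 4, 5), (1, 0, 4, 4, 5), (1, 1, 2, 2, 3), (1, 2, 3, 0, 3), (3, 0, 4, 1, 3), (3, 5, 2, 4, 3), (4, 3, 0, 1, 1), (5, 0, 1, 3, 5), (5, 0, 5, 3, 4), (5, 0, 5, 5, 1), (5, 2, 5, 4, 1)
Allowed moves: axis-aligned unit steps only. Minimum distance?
6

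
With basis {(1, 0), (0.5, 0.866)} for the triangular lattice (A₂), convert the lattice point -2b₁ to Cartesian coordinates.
(-2, 0)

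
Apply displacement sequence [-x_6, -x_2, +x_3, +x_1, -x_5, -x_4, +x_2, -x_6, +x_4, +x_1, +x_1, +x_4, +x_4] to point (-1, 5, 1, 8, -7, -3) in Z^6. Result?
(2, 5, 2, 10, -8, -5)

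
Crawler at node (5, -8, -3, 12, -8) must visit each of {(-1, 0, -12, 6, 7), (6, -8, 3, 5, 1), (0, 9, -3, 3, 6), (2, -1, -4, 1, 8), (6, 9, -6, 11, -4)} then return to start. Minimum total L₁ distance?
146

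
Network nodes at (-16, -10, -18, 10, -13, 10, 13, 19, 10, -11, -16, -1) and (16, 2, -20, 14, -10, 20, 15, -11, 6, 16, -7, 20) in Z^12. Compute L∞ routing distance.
32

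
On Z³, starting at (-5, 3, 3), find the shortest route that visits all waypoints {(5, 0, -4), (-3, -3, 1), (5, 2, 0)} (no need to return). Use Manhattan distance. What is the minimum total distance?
30
(one optimal route: (-5, 3, 3) → (-3, -3, 1) → (5, 2, 0) → (5, 0, -4))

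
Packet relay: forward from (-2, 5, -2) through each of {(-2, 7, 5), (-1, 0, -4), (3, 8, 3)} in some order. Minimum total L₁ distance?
33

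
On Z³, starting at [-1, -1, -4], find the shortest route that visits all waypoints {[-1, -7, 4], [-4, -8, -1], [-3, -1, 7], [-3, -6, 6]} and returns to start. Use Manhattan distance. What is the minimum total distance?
46
(one optimal route: (-1, -1, -4) → (-4, -8, -1) → (-1, -7, 4) → (-3, -6, 6) → (-3, -1, 7) → (-1, -1, -4))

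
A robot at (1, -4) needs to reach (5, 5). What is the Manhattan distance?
13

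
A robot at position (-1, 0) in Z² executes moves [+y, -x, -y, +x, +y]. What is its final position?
(-1, 1)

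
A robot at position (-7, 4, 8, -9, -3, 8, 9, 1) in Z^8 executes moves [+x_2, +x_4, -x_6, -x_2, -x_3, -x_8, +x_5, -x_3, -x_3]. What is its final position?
(-7, 4, 5, -8, -2, 7, 9, 0)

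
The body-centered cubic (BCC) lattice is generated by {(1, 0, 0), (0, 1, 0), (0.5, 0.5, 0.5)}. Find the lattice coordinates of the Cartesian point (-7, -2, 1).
-8b₁ - 3b₂ + 2b₃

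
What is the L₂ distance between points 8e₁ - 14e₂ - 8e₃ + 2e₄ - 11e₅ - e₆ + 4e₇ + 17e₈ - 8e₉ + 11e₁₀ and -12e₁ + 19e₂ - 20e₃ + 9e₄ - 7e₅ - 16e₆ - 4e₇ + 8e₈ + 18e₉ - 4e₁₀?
54.4885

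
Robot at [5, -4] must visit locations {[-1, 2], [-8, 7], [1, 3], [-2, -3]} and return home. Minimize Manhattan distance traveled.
50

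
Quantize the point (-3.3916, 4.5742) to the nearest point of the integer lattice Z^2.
(-3, 5)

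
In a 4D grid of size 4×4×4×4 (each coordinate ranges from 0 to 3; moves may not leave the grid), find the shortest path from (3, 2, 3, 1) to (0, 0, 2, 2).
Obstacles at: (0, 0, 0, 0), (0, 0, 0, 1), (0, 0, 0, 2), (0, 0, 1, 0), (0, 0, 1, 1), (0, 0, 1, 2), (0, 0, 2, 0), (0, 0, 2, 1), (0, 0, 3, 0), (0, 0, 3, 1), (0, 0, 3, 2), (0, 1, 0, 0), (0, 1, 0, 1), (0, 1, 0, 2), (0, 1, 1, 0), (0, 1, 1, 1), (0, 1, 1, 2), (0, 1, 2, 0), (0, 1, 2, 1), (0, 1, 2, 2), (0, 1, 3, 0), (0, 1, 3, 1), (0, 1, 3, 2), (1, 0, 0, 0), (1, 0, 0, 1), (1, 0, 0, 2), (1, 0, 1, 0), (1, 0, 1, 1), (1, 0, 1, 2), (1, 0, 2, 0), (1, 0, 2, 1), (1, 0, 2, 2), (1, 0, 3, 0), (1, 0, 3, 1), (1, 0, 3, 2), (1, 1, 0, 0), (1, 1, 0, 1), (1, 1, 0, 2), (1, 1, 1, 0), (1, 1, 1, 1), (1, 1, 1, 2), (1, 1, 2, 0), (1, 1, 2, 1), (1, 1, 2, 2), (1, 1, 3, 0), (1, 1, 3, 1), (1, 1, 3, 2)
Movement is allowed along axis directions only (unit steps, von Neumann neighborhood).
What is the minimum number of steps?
9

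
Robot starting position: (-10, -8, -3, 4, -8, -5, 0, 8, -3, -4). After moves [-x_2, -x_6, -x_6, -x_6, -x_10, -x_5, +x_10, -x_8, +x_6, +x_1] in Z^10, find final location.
(-9, -9, -3, 4, -9, -7, 0, 7, -3, -4)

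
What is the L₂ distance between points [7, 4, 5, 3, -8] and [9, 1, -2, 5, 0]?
11.4018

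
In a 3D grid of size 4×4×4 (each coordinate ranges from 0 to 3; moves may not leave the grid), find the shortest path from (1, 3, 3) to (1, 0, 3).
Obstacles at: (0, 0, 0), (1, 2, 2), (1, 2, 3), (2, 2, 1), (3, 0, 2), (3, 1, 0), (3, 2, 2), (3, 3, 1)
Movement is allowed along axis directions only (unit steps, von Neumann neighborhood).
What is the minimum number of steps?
5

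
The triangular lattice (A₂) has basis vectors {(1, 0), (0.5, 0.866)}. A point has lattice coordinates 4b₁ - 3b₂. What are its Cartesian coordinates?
(2.5, -2.598)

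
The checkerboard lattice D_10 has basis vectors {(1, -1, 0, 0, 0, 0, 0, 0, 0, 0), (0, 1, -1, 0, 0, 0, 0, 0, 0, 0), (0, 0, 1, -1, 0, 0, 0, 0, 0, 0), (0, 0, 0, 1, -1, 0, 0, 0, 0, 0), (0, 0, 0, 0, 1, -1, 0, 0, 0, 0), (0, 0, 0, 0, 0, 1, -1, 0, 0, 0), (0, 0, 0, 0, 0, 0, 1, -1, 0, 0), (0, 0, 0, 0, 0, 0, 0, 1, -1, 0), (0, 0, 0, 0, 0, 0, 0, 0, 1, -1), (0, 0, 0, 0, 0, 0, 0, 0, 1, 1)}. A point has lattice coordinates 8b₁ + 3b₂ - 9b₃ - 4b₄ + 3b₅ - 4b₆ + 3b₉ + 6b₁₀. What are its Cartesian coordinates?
(8, -5, -12, 5, 7, -7, 4, 0, 9, 3)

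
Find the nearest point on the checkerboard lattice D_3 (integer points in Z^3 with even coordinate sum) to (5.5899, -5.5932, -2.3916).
(6, -6, -2)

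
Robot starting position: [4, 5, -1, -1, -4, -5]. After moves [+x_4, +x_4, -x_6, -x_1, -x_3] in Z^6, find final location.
(3, 5, -2, 1, -4, -6)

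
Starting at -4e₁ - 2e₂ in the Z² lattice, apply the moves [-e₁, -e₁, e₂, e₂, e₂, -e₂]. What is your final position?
(-6, 0)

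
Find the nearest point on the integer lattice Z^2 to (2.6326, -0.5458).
(3, -1)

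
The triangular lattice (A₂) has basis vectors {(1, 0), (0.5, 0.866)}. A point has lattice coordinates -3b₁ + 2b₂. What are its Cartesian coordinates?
(-2, 1.732)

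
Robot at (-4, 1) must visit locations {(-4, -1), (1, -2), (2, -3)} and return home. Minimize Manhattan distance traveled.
20
(one optimal route: (-4, 1) → (-4, -1) → (1, -2) → (2, -3) → (-4, 1))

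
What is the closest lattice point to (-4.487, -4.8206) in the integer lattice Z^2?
(-4, -5)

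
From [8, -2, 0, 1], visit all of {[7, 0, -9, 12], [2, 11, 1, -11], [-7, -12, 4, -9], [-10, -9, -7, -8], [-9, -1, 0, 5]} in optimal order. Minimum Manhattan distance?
140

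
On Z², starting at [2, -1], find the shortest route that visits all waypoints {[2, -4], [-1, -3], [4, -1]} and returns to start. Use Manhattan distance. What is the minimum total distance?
16
(one optimal route: (2, -1) → (2, -4) → (-1, -3) → (4, -1) → (2, -1))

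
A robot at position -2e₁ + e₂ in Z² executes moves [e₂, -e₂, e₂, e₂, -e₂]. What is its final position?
(-2, 2)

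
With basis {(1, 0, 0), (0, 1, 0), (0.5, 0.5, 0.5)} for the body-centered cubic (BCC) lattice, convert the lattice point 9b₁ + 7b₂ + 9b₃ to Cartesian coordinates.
(13.5, 11.5, 4.5)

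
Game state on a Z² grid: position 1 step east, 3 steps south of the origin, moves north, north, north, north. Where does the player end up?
(1, 1)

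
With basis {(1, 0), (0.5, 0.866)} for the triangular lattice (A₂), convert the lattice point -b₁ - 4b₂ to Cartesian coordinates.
(-3, -3.464)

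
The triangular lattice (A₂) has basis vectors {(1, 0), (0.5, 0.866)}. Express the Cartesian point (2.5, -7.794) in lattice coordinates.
7b₁ - 9b₂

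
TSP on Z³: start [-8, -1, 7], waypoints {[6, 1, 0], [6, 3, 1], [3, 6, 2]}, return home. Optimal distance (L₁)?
56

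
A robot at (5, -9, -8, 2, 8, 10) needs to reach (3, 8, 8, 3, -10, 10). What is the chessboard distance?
18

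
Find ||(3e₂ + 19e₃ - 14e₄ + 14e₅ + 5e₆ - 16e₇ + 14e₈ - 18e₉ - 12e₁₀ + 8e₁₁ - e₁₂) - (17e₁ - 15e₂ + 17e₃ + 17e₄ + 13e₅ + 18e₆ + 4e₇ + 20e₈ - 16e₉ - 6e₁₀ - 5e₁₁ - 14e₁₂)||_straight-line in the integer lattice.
50.6162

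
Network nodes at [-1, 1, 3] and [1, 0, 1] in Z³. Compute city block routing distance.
5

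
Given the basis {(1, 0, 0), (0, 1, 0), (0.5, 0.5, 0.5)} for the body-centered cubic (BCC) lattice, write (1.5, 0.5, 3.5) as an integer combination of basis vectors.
-2b₁ - 3b₂ + 7b₃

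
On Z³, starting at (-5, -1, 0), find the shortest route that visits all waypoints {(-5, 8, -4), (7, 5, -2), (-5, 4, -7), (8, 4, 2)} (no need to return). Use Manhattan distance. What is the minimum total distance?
42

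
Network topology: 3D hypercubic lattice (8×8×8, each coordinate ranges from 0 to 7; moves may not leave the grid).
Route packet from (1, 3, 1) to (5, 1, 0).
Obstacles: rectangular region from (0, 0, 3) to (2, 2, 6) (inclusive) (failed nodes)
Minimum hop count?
7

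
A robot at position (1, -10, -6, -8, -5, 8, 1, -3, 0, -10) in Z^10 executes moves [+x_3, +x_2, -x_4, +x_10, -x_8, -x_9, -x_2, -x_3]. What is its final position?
(1, -10, -6, -9, -5, 8, 1, -4, -1, -9)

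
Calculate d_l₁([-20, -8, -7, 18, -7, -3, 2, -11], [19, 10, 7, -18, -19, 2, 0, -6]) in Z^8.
131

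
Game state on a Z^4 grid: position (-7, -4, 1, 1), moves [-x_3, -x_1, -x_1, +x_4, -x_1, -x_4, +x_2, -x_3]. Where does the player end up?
(-10, -3, -1, 1)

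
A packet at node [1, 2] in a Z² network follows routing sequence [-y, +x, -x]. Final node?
(1, 1)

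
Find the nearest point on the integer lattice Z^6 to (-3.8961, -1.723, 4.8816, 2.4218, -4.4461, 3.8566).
(-4, -2, 5, 2, -4, 4)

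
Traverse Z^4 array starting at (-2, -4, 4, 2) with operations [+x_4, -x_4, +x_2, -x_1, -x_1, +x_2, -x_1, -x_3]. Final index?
(-5, -2, 3, 2)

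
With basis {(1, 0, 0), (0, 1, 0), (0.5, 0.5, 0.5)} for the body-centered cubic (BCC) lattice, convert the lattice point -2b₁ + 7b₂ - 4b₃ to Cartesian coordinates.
(-4, 5, -2)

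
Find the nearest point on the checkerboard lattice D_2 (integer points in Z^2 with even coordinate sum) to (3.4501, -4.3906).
(4, -4)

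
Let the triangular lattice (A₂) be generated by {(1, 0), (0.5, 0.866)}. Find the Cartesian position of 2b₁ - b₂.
(1.5, -0.866)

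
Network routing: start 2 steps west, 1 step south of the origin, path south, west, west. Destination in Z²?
(-4, -2)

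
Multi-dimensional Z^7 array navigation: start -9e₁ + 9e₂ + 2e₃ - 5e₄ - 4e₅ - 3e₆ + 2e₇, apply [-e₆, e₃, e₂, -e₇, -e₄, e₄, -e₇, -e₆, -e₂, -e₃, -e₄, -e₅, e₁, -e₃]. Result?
(-8, 9, 1, -6, -5, -5, 0)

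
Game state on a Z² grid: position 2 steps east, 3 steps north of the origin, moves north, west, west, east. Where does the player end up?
(1, 4)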